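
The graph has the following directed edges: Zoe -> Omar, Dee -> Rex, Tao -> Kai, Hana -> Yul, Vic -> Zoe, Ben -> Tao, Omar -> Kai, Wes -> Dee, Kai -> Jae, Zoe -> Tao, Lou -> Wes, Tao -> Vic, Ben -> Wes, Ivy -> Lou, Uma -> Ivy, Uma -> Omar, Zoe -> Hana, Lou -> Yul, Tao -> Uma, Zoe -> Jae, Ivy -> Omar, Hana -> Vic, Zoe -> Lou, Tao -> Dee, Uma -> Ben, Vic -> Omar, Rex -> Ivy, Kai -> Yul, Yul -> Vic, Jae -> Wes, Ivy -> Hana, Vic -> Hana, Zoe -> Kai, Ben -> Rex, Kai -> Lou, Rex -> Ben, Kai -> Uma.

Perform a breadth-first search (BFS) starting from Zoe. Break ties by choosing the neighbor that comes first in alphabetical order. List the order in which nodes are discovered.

Zoe, Hana, Jae, Kai, Lou, Omar, Tao, Vic, Yul, Wes, Uma, Dee, Ben, Ivy, Rex

Visit Zoe; enqueue Hana, Jae, Kai, Lou, Omar, Tao → queue [Hana, Jae, Kai, Lou, Omar, Tao]
Visit Hana; enqueue Vic, Yul → queue [Jae, Kai, Lou, Omar, Tao, Vic, Yul]
Visit Jae; enqueue Wes → queue [Kai, Lou, Omar, Tao, Vic, Yul, Wes]
Visit Kai; enqueue Uma → queue [Lou, Omar, Tao, Vic, Yul, Wes, Uma]
Visit Lou → queue [Omar, Tao, Vic, Yul, Wes, Uma]
Visit Omar → queue [Tao, Vic, Yul, Wes, Uma]
Visit Tao; enqueue Dee → queue [Vic, Yul, Wes, Uma, Dee]
Visit Vic → queue [Yul, Wes, Uma, Dee]
Visit Yul → queue [Wes, Uma, Dee]
Visit Wes → queue [Uma, Dee]
Visit Uma; enqueue Ben, Ivy → queue [Dee, Ben, Ivy]
Visit Dee; enqueue Rex → queue [Ben, Ivy, Rex]
Visit Ben → queue [Ivy, Rex]
Visit Ivy → queue [Rex]
Visit Rex → queue []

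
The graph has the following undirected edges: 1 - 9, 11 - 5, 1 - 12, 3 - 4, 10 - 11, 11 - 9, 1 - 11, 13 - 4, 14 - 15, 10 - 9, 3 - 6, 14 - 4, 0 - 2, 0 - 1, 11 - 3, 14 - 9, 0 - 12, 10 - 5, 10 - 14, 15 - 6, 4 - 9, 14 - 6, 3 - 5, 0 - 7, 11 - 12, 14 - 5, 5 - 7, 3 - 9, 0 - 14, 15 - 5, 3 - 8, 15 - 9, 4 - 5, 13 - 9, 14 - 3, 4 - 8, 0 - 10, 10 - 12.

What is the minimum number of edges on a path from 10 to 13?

Level 0: 10
Level 1: 0, 5, 9, 11, 12, 14
Level 2: 1, 2, 3, 4, 6, 7, 13, 15
Level 3: 8
13 first appears at level 2.

2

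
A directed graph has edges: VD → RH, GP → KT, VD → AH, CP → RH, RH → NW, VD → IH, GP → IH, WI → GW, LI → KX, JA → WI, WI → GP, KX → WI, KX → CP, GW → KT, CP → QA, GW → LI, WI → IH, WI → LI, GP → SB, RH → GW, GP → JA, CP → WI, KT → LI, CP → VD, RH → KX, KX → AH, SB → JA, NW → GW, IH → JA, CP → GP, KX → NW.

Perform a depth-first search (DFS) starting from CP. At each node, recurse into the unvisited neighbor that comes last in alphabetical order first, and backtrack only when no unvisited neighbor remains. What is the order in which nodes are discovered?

Visit CP
CP → WI
WI → LI
LI → KX
KX → NW
NW → GW
GW → KT
KX → AH
WI → IH
IH → JA
WI → GP
GP → SB
CP → VD
VD → RH
CP → QA

CP, WI, LI, KX, NW, GW, KT, AH, IH, JA, GP, SB, VD, RH, QA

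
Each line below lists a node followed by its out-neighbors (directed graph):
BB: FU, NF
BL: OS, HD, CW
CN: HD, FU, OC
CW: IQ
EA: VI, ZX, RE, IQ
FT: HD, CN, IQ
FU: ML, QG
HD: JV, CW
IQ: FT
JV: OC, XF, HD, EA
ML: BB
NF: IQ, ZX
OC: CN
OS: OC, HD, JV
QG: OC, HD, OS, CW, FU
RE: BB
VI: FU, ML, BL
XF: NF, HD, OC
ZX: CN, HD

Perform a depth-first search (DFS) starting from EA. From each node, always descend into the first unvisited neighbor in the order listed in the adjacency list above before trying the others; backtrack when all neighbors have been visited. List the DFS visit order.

EA → VI → FU → ML → BB → NF → IQ → FT → HD → JV → OC → CN → XF → CW → ZX → QG → OS → BL → RE

Visit EA
EA → VI
VI → FU
FU → ML
ML → BB
BB → NF
NF → IQ
IQ → FT
FT → HD
HD → JV
JV → OC
OC → CN
JV → XF
HD → CW
NF → ZX
FU → QG
QG → OS
VI → BL
EA → RE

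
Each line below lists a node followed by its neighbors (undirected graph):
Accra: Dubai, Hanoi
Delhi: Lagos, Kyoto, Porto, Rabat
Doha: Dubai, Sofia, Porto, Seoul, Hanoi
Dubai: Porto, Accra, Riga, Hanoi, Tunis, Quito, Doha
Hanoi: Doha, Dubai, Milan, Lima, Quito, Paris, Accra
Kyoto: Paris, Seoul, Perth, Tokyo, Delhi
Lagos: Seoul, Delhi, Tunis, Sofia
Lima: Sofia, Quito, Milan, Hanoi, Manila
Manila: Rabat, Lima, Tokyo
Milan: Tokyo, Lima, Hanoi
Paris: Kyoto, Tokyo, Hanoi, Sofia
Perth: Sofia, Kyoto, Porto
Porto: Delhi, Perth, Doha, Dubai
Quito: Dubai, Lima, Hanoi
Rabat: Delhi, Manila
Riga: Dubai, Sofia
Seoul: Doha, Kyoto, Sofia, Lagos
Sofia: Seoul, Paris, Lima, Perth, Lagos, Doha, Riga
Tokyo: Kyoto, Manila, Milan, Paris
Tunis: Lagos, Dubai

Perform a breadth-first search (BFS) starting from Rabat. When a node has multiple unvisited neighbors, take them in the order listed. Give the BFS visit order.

Rabat → Delhi → Manila → Lagos → Kyoto → Porto → Lima → Tokyo → Seoul → Tunis → Sofia → Paris → Perth → Doha → Dubai → Quito → Milan → Hanoi → Riga → Accra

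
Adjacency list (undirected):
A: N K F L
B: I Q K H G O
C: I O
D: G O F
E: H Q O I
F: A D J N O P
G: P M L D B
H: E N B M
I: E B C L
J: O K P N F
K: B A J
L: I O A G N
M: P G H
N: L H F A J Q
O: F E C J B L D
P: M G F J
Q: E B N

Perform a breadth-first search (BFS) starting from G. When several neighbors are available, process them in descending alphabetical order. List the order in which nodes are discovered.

Visit G; enqueue P, M, L, D, B → queue [P, M, L, D, B]
Visit P; enqueue J, F → queue [M, L, D, B, J, F]
Visit M; enqueue H → queue [L, D, B, J, F, H]
Visit L; enqueue O, N, I, A → queue [D, B, J, F, H, O, N, I, A]
Visit D → queue [B, J, F, H, O, N, I, A]
Visit B; enqueue Q, K → queue [J, F, H, O, N, I, A, Q, K]
Visit J → queue [F, H, O, N, I, A, Q, K]
Visit F → queue [H, O, N, I, A, Q, K]
Visit H; enqueue E → queue [O, N, I, A, Q, K, E]
Visit O; enqueue C → queue [N, I, A, Q, K, E, C]
Visit N → queue [I, A, Q, K, E, C]
Visit I → queue [A, Q, K, E, C]
Visit A → queue [Q, K, E, C]
Visit Q → queue [K, E, C]
Visit K → queue [E, C]
Visit E → queue [C]
Visit C → queue []

G, P, M, L, D, B, J, F, H, O, N, I, A, Q, K, E, C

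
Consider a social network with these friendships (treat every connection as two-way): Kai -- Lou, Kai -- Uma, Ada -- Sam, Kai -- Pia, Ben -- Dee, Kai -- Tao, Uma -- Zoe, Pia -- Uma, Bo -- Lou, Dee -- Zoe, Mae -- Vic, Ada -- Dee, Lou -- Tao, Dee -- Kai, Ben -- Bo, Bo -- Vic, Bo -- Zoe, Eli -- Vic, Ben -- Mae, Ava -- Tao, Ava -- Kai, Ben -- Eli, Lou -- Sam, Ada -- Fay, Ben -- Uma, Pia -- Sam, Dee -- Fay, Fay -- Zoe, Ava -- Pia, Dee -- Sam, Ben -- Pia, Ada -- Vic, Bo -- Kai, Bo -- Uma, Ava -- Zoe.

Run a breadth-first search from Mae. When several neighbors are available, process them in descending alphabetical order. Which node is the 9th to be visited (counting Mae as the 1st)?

Dee

Visit Mae; enqueue Vic, Ben → queue [Vic, Ben]
Visit Vic; enqueue Eli, Bo, Ada → queue [Ben, Eli, Bo, Ada]
Visit Ben; enqueue Uma, Pia, Dee → queue [Eli, Bo, Ada, Uma, Pia, Dee]
Visit Eli → queue [Bo, Ada, Uma, Pia, Dee]
Visit Bo; enqueue Zoe, Lou, Kai → queue [Ada, Uma, Pia, Dee, Zoe, Lou, Kai]
Visit Ada; enqueue Sam, Fay → queue [Uma, Pia, Dee, Zoe, Lou, Kai, Sam, Fay]
Visit Uma → queue [Pia, Dee, Zoe, Lou, Kai, Sam, Fay]
Visit Pia; enqueue Ava → queue [Dee, Zoe, Lou, Kai, Sam, Fay, Ava]
Visit Dee → queue [Zoe, Lou, Kai, Sam, Fay, Ava]
Visit Zoe → queue [Lou, Kai, Sam, Fay, Ava]
Visit Lou; enqueue Tao → queue [Kai, Sam, Fay, Ava, Tao]
Visit Kai → queue [Sam, Fay, Ava, Tao]
Visit Sam → queue [Fay, Ava, Tao]
Visit Fay → queue [Ava, Tao]
Visit Ava → queue [Tao]
Visit Tao → queue []

Visit order: Mae, Vic, Ben, Eli, Bo, Ada, Uma, Pia, Dee, Zoe, Lou, Kai, Sam, Fay, Ava, Tao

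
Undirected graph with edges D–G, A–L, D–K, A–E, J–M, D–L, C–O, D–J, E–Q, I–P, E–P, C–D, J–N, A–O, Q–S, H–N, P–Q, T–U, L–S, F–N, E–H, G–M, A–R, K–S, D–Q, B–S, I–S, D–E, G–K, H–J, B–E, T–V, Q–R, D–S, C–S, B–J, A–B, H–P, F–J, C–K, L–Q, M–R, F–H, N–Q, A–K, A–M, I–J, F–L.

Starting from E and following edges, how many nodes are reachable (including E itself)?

19

BFS from E visits: E, A, B, D, H, P, Q, K, L, M, O, R, J, S, C, G, F, N, I
Reachable nodes: 19 of 22 total.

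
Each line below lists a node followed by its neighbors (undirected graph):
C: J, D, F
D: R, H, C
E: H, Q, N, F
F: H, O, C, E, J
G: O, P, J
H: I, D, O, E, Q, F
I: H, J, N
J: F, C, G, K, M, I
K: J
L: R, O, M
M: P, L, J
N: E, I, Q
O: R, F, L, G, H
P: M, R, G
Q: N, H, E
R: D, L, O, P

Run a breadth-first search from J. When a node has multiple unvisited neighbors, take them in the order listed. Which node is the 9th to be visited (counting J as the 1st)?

Visit J; enqueue F, C, G, K, M, I → queue [F, C, G, K, M, I]
Visit F; enqueue H, O, E → queue [C, G, K, M, I, H, O, E]
Visit C; enqueue D → queue [G, K, M, I, H, O, E, D]
Visit G; enqueue P → queue [K, M, I, H, O, E, D, P]
Visit K → queue [M, I, H, O, E, D, P]
Visit M; enqueue L → queue [I, H, O, E, D, P, L]
Visit I; enqueue N → queue [H, O, E, D, P, L, N]
Visit H; enqueue Q → queue [O, E, D, P, L, N, Q]
Visit O; enqueue R → queue [E, D, P, L, N, Q, R]
Visit E → queue [D, P, L, N, Q, R]
Visit D → queue [P, L, N, Q, R]
Visit P → queue [L, N, Q, R]
Visit L → queue [N, Q, R]
Visit N → queue [Q, R]
Visit Q → queue [R]
Visit R → queue []

Visit order: J, F, C, G, K, M, I, H, O, E, D, P, L, N, Q, R

O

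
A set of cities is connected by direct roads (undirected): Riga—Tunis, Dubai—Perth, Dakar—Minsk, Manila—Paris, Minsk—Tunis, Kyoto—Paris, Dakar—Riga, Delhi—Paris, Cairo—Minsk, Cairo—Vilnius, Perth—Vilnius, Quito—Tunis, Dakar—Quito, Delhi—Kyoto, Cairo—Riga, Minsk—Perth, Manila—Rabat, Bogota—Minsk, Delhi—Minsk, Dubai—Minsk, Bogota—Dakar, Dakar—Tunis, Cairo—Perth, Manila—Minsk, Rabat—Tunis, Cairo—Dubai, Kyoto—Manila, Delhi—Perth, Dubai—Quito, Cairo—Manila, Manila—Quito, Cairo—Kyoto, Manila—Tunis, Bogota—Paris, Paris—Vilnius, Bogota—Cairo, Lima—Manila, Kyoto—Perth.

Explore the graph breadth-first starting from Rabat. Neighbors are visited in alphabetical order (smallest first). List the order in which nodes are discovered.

Rabat → Manila → Tunis → Cairo → Kyoto → Lima → Minsk → Paris → Quito → Dakar → Riga → Bogota → Dubai → Perth → Vilnius → Delhi

Visit Rabat; enqueue Manila, Tunis → queue [Manila, Tunis]
Visit Manila; enqueue Cairo, Kyoto, Lima, Minsk, Paris, Quito → queue [Tunis, Cairo, Kyoto, Lima, Minsk, Paris, Quito]
Visit Tunis; enqueue Dakar, Riga → queue [Cairo, Kyoto, Lima, Minsk, Paris, Quito, Dakar, Riga]
Visit Cairo; enqueue Bogota, Dubai, Perth, Vilnius → queue [Kyoto, Lima, Minsk, Paris, Quito, Dakar, Riga, Bogota, Dubai, Perth, Vilnius]
Visit Kyoto; enqueue Delhi → queue [Lima, Minsk, Paris, Quito, Dakar, Riga, Bogota, Dubai, Perth, Vilnius, Delhi]
Visit Lima → queue [Minsk, Paris, Quito, Dakar, Riga, Bogota, Dubai, Perth, Vilnius, Delhi]
Visit Minsk → queue [Paris, Quito, Dakar, Riga, Bogota, Dubai, Perth, Vilnius, Delhi]
Visit Paris → queue [Quito, Dakar, Riga, Bogota, Dubai, Perth, Vilnius, Delhi]
Visit Quito → queue [Dakar, Riga, Bogota, Dubai, Perth, Vilnius, Delhi]
Visit Dakar → queue [Riga, Bogota, Dubai, Perth, Vilnius, Delhi]
Visit Riga → queue [Bogota, Dubai, Perth, Vilnius, Delhi]
Visit Bogota → queue [Dubai, Perth, Vilnius, Delhi]
Visit Dubai → queue [Perth, Vilnius, Delhi]
Visit Perth → queue [Vilnius, Delhi]
Visit Vilnius → queue [Delhi]
Visit Delhi → queue []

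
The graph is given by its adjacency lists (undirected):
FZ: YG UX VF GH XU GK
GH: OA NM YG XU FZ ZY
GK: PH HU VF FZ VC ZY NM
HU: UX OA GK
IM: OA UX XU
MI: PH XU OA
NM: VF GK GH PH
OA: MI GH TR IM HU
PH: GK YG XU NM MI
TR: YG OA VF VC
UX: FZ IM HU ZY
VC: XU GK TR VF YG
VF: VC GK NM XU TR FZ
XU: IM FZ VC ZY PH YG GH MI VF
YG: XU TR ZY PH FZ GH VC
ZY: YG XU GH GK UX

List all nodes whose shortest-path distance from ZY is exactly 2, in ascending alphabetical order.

Level 0: ZY
Level 1: GH, GK, UX, XU, YG
Level 2: FZ, HU, IM, MI, NM, OA, PH, TR, VC, VF

FZ, HU, IM, MI, NM, OA, PH, TR, VC, VF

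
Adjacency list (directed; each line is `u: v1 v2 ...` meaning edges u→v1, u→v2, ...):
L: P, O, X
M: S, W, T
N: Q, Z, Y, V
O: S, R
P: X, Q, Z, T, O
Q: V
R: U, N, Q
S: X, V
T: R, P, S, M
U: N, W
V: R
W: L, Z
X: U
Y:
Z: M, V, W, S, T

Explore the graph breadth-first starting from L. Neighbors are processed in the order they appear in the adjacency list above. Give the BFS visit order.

Visit L; enqueue P, O, X → queue [P, O, X]
Visit P; enqueue Q, Z, T → queue [O, X, Q, Z, T]
Visit O; enqueue S, R → queue [X, Q, Z, T, S, R]
Visit X; enqueue U → queue [Q, Z, T, S, R, U]
Visit Q; enqueue V → queue [Z, T, S, R, U, V]
Visit Z; enqueue M, W → queue [T, S, R, U, V, M, W]
Visit T → queue [S, R, U, V, M, W]
Visit S → queue [R, U, V, M, W]
Visit R; enqueue N → queue [U, V, M, W, N]
Visit U → queue [V, M, W, N]
Visit V → queue [M, W, N]
Visit M → queue [W, N]
Visit W → queue [N]
Visit N; enqueue Y → queue [Y]
Visit Y → queue []

L, P, O, X, Q, Z, T, S, R, U, V, M, W, N, Y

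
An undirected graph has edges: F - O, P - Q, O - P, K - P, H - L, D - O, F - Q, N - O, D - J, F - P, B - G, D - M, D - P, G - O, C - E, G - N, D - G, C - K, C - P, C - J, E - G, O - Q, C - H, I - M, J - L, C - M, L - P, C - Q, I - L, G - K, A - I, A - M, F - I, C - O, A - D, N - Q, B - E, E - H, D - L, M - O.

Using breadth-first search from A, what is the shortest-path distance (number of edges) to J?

2

Level 0: A
Level 1: D, I, M
Level 2: C, F, G, J, L, O, P
Level 3: B, E, H, K, N, Q
J first appears at level 2.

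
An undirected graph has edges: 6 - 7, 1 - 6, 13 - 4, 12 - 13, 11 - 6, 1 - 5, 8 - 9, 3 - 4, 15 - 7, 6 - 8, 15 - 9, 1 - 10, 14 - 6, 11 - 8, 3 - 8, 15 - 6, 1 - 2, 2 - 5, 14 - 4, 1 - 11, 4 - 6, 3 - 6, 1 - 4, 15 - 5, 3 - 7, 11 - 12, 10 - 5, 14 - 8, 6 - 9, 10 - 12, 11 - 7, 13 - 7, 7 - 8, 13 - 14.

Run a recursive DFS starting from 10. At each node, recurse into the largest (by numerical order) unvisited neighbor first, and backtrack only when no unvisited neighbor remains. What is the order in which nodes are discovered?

10, 12, 13, 14, 8, 11, 7, 15, 9, 6, 4, 3, 1, 5, 2

Visit 10
10 → 12
12 → 13
13 → 14
14 → 8
8 → 11
11 → 7
7 → 15
15 → 9
9 → 6
6 → 4
4 → 3
4 → 1
1 → 5
5 → 2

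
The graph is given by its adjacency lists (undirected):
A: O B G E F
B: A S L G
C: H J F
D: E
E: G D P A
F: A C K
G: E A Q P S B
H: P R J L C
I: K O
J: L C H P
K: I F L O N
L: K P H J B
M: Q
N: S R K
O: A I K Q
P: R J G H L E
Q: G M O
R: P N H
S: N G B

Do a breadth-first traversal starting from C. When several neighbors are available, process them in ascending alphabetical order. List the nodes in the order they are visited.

C, F, H, J, A, K, L, P, R, B, E, G, O, I, N, S, D, Q, M

Visit C; enqueue F, H, J → queue [F, H, J]
Visit F; enqueue A, K → queue [H, J, A, K]
Visit H; enqueue L, P, R → queue [J, A, K, L, P, R]
Visit J → queue [A, K, L, P, R]
Visit A; enqueue B, E, G, O → queue [K, L, P, R, B, E, G, O]
Visit K; enqueue I, N → queue [L, P, R, B, E, G, O, I, N]
Visit L → queue [P, R, B, E, G, O, I, N]
Visit P → queue [R, B, E, G, O, I, N]
Visit R → queue [B, E, G, O, I, N]
Visit B; enqueue S → queue [E, G, O, I, N, S]
Visit E; enqueue D → queue [G, O, I, N, S, D]
Visit G; enqueue Q → queue [O, I, N, S, D, Q]
Visit O → queue [I, N, S, D, Q]
Visit I → queue [N, S, D, Q]
Visit N → queue [S, D, Q]
Visit S → queue [D, Q]
Visit D → queue [Q]
Visit Q; enqueue M → queue [M]
Visit M → queue []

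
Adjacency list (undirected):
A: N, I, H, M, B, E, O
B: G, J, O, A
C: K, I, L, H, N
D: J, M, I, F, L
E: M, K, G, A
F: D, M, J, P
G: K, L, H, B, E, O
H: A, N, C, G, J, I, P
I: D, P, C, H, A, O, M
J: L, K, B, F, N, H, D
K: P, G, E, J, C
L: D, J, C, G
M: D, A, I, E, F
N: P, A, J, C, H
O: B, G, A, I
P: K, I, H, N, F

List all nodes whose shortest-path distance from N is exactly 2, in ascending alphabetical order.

B, D, E, F, G, I, K, L, M, O

Level 0: N
Level 1: A, C, H, J, P
Level 2: B, D, E, F, G, I, K, L, M, O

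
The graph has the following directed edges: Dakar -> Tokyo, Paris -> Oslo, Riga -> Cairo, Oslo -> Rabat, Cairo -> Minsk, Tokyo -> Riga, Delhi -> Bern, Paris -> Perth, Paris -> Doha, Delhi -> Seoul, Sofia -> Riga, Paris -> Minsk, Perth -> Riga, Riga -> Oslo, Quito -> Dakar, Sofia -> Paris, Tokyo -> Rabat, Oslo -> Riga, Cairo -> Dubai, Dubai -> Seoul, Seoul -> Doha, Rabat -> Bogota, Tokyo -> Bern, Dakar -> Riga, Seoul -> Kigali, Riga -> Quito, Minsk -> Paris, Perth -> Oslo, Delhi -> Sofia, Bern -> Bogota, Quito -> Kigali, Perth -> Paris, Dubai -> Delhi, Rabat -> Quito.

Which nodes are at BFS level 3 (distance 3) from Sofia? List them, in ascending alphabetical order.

Dakar, Dubai, Kigali, Rabat

Level 0: Sofia
Level 1: Paris, Riga
Level 2: Cairo, Doha, Minsk, Oslo, Perth, Quito
Level 3: Dakar, Dubai, Kigali, Rabat
Level 4: Bogota, Delhi, Seoul, Tokyo
Level 5: Bern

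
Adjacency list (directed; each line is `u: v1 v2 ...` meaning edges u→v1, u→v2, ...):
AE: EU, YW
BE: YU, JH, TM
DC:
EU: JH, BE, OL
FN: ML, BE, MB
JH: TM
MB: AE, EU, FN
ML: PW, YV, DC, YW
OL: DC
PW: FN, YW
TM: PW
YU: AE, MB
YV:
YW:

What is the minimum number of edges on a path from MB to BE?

2

Level 0: MB
Level 1: AE, EU, FN
Level 2: BE, JH, ML, OL, YW
Level 3: DC, PW, TM, YU, YV
BE first appears at level 2.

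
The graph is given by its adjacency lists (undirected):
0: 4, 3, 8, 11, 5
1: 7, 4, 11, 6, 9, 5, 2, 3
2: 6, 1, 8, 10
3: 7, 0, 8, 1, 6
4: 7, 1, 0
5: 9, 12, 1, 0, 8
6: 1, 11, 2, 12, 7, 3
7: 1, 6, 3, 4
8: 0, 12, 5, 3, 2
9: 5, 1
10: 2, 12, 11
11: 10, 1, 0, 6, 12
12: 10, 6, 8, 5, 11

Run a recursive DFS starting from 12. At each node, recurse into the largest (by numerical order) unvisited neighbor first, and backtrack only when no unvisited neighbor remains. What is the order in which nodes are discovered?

Visit 12
12 → 11
11 → 10
10 → 2
2 → 8
8 → 5
5 → 9
9 → 1
1 → 7
7 → 6
6 → 3
3 → 0
0 → 4

12, 11, 10, 2, 8, 5, 9, 1, 7, 6, 3, 0, 4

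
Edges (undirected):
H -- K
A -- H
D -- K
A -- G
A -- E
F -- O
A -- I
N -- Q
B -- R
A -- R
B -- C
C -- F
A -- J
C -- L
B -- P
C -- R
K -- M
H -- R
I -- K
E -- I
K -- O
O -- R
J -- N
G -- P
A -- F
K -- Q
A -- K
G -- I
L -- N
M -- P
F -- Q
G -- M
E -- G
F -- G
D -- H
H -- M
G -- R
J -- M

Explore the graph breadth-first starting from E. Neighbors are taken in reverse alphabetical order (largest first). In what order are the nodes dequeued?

E -> I -> G -> A -> K -> R -> P -> M -> F -> J -> H -> Q -> O -> D -> C -> B -> N -> L

Visit E; enqueue I, G, A → queue [I, G, A]
Visit I; enqueue K → queue [G, A, K]
Visit G; enqueue R, P, M, F → queue [A, K, R, P, M, F]
Visit A; enqueue J, H → queue [K, R, P, M, F, J, H]
Visit K; enqueue Q, O, D → queue [R, P, M, F, J, H, Q, O, D]
Visit R; enqueue C, B → queue [P, M, F, J, H, Q, O, D, C, B]
Visit P → queue [M, F, J, H, Q, O, D, C, B]
Visit M → queue [F, J, H, Q, O, D, C, B]
Visit F → queue [J, H, Q, O, D, C, B]
Visit J; enqueue N → queue [H, Q, O, D, C, B, N]
Visit H → queue [Q, O, D, C, B, N]
Visit Q → queue [O, D, C, B, N]
Visit O → queue [D, C, B, N]
Visit D → queue [C, B, N]
Visit C; enqueue L → queue [B, N, L]
Visit B → queue [N, L]
Visit N → queue [L]
Visit L → queue []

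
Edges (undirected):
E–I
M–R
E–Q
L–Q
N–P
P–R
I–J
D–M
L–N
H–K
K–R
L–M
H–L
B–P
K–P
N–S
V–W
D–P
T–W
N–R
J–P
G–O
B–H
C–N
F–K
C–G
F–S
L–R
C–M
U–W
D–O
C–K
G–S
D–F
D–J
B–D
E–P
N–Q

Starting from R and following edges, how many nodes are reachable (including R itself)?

BFS from R visits: R, K, L, M, N, P, C, F, H, Q, D, S, B, E, J, G, O, I
Reachable nodes: 18 of 22 total.

18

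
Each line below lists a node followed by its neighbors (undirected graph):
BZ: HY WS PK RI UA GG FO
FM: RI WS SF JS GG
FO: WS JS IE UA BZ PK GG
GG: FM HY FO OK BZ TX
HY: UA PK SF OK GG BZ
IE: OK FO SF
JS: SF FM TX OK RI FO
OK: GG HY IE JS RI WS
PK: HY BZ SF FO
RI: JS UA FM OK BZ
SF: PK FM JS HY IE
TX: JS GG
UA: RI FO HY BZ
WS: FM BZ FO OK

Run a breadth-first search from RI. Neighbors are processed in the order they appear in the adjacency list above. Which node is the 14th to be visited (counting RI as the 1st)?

Visit RI; enqueue JS, UA, FM, OK, BZ → queue [JS, UA, FM, OK, BZ]
Visit JS; enqueue SF, TX, FO → queue [UA, FM, OK, BZ, SF, TX, FO]
Visit UA; enqueue HY → queue [FM, OK, BZ, SF, TX, FO, HY]
Visit FM; enqueue WS, GG → queue [OK, BZ, SF, TX, FO, HY, WS, GG]
Visit OK; enqueue IE → queue [BZ, SF, TX, FO, HY, WS, GG, IE]
Visit BZ; enqueue PK → queue [SF, TX, FO, HY, WS, GG, IE, PK]
Visit SF → queue [TX, FO, HY, WS, GG, IE, PK]
Visit TX → queue [FO, HY, WS, GG, IE, PK]
Visit FO → queue [HY, WS, GG, IE, PK]
Visit HY → queue [WS, GG, IE, PK]
Visit WS → queue [GG, IE, PK]
Visit GG → queue [IE, PK]
Visit IE → queue [PK]
Visit PK → queue []

Visit order: RI, JS, UA, FM, OK, BZ, SF, TX, FO, HY, WS, GG, IE, PK

PK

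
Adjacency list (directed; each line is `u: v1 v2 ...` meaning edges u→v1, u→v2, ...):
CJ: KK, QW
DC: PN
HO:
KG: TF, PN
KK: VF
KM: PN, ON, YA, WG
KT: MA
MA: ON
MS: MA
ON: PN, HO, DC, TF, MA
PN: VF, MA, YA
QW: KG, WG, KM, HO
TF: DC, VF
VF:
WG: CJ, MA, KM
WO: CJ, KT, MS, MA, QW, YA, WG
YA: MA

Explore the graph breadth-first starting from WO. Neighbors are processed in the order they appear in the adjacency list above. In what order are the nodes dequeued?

Visit WO; enqueue CJ, KT, MS, MA, QW, YA, WG → queue [CJ, KT, MS, MA, QW, YA, WG]
Visit CJ; enqueue KK → queue [KT, MS, MA, QW, YA, WG, KK]
Visit KT → queue [MS, MA, QW, YA, WG, KK]
Visit MS → queue [MA, QW, YA, WG, KK]
Visit MA; enqueue ON → queue [QW, YA, WG, KK, ON]
Visit QW; enqueue KG, KM, HO → queue [YA, WG, KK, ON, KG, KM, HO]
Visit YA → queue [WG, KK, ON, KG, KM, HO]
Visit WG → queue [KK, ON, KG, KM, HO]
Visit KK; enqueue VF → queue [ON, KG, KM, HO, VF]
Visit ON; enqueue PN, DC, TF → queue [KG, KM, HO, VF, PN, DC, TF]
Visit KG → queue [KM, HO, VF, PN, DC, TF]
Visit KM → queue [HO, VF, PN, DC, TF]
Visit HO → queue [VF, PN, DC, TF]
Visit VF → queue [PN, DC, TF]
Visit PN → queue [DC, TF]
Visit DC → queue [TF]
Visit TF → queue []

WO -> CJ -> KT -> MS -> MA -> QW -> YA -> WG -> KK -> ON -> KG -> KM -> HO -> VF -> PN -> DC -> TF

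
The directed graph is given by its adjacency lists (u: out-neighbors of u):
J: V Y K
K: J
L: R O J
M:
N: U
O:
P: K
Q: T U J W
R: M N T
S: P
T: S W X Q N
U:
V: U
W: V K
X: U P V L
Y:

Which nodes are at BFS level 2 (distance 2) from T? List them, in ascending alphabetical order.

Level 0: T
Level 1: N, Q, S, W, X
Level 2: J, K, L, P, U, V
Level 3: O, R, Y
Level 4: M

J, K, L, P, U, V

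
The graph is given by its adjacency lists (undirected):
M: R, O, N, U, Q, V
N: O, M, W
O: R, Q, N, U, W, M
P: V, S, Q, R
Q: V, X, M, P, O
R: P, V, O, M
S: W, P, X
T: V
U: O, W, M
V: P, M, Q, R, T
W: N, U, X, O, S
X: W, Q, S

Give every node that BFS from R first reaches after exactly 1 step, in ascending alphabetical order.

M, O, P, V

Level 0: R
Level 1: M, O, P, V
Level 2: N, Q, S, T, U, W
Level 3: X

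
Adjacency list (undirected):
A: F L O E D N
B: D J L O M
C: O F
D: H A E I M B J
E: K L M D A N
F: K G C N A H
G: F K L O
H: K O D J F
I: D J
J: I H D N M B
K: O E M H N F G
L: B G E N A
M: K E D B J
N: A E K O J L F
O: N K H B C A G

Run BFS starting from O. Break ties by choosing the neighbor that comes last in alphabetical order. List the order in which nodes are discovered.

O → N → K → H → G → C → B → A → L → J → F → E → M → D → I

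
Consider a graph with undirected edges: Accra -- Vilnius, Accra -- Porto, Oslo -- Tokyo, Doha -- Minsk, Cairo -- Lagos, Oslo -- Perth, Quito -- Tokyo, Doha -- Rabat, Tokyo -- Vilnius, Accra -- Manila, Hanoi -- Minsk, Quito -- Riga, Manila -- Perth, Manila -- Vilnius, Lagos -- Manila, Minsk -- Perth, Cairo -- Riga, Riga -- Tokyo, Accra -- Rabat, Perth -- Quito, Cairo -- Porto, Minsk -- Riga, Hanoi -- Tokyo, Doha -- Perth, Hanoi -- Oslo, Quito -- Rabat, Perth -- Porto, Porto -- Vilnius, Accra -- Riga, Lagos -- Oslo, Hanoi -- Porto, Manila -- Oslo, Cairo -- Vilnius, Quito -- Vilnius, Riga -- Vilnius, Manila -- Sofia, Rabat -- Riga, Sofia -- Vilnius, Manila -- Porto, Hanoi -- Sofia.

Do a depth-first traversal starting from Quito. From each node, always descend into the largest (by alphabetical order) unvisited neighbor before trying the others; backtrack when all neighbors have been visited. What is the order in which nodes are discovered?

Visit Quito
Quito → Vilnius
Vilnius → Tokyo
Tokyo → Riga
Riga → Rabat
Rabat → Doha
Doha → Perth
Perth → Porto
Porto → Manila
Manila → Sofia
Sofia → Hanoi
Hanoi → Oslo
Oslo → Lagos
Lagos → Cairo
Hanoi → Minsk
Manila → Accra

Quito -> Vilnius -> Tokyo -> Riga -> Rabat -> Doha -> Perth -> Porto -> Manila -> Sofia -> Hanoi -> Oslo -> Lagos -> Cairo -> Minsk -> Accra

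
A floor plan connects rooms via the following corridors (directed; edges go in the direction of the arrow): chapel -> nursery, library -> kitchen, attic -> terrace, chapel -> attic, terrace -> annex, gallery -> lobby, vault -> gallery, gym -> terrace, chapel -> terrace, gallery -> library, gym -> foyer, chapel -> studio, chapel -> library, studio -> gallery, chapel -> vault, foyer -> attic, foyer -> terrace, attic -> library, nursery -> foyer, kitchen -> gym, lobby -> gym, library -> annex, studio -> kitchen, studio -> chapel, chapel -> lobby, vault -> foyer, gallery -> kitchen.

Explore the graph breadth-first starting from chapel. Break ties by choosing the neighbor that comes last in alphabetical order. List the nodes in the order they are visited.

Visit chapel; enqueue vault, terrace, studio, nursery, lobby, library, attic → queue [vault, terrace, studio, nursery, lobby, library, attic]
Visit vault; enqueue gallery, foyer → queue [terrace, studio, nursery, lobby, library, attic, gallery, foyer]
Visit terrace; enqueue annex → queue [studio, nursery, lobby, library, attic, gallery, foyer, annex]
Visit studio; enqueue kitchen → queue [nursery, lobby, library, attic, gallery, foyer, annex, kitchen]
Visit nursery → queue [lobby, library, attic, gallery, foyer, annex, kitchen]
Visit lobby; enqueue gym → queue [library, attic, gallery, foyer, annex, kitchen, gym]
Visit library → queue [attic, gallery, foyer, annex, kitchen, gym]
Visit attic → queue [gallery, foyer, annex, kitchen, gym]
Visit gallery → queue [foyer, annex, kitchen, gym]
Visit foyer → queue [annex, kitchen, gym]
Visit annex → queue [kitchen, gym]
Visit kitchen → queue [gym]
Visit gym → queue []

chapel -> vault -> terrace -> studio -> nursery -> lobby -> library -> attic -> gallery -> foyer -> annex -> kitchen -> gym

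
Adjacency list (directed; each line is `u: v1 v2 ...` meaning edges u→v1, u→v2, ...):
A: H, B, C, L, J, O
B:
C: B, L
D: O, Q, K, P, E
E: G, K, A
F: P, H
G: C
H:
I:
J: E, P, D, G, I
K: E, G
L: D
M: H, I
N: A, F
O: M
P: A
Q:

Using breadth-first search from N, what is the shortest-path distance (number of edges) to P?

Level 0: N
Level 1: A, F
Level 2: B, C, H, J, L, O, P
Level 3: D, E, G, I, M
Level 4: K, Q
P first appears at level 2.

2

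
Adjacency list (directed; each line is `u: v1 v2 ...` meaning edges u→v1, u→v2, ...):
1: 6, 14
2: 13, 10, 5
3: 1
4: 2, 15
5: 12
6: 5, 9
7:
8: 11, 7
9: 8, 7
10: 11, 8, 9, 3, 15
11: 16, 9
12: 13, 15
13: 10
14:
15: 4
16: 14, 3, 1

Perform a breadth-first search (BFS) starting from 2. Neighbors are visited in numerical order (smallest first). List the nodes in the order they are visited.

Visit 2; enqueue 5, 10, 13 → queue [5, 10, 13]
Visit 5; enqueue 12 → queue [10, 13, 12]
Visit 10; enqueue 3, 8, 9, 11, 15 → queue [13, 12, 3, 8, 9, 11, 15]
Visit 13 → queue [12, 3, 8, 9, 11, 15]
Visit 12 → queue [3, 8, 9, 11, 15]
Visit 3; enqueue 1 → queue [8, 9, 11, 15, 1]
Visit 8; enqueue 7 → queue [9, 11, 15, 1, 7]
Visit 9 → queue [11, 15, 1, 7]
Visit 11; enqueue 16 → queue [15, 1, 7, 16]
Visit 15; enqueue 4 → queue [1, 7, 16, 4]
Visit 1; enqueue 6, 14 → queue [7, 16, 4, 6, 14]
Visit 7 → queue [16, 4, 6, 14]
Visit 16 → queue [4, 6, 14]
Visit 4 → queue [6, 14]
Visit 6 → queue [14]
Visit 14 → queue []

2, 5, 10, 13, 12, 3, 8, 9, 11, 15, 1, 7, 16, 4, 6, 14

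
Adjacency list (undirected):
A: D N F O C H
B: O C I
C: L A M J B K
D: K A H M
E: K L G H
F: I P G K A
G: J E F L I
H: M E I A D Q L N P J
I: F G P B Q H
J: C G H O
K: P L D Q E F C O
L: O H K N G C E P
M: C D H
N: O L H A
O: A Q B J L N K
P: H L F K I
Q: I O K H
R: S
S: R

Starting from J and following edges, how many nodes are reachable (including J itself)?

BFS from J visits: J, C, G, H, O, L, A, M, B, K, E, F, I, D, Q, N, P
Reachable nodes: 17 of 19 total.

17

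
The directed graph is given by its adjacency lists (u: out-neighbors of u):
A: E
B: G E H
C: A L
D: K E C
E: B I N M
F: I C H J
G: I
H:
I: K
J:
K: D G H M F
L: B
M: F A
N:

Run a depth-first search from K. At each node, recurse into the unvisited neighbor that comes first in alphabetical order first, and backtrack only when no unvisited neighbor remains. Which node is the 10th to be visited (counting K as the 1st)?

M

Visit K
K → D
D → C
C → A
A → E
E → B
B → G
G → I
B → H
E → M
M → F
F → J
E → N
C → L

Visit order: K, D, C, A, E, B, G, I, H, M, F, J, N, L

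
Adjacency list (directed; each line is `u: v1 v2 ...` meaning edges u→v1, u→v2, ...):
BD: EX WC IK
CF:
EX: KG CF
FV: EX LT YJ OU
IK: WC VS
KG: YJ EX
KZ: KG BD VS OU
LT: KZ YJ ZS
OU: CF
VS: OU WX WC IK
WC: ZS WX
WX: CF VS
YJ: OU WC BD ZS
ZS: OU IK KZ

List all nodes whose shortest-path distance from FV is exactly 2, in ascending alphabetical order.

BD, CF, KG, KZ, WC, ZS

Level 0: FV
Level 1: EX, LT, OU, YJ
Level 2: BD, CF, KG, KZ, WC, ZS
Level 3: IK, VS, WX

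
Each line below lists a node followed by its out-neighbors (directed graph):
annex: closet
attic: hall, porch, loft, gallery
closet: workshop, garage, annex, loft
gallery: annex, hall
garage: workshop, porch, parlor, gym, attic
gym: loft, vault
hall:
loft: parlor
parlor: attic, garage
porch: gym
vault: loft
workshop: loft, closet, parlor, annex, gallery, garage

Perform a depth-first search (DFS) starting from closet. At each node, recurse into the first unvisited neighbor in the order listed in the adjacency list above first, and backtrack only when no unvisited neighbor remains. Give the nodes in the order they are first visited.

Visit closet
closet → workshop
workshop → loft
loft → parlor
parlor → attic
attic → hall
attic → porch
porch → gym
gym → vault
attic → gallery
gallery → annex
parlor → garage

closet -> workshop -> loft -> parlor -> attic -> hall -> porch -> gym -> vault -> gallery -> annex -> garage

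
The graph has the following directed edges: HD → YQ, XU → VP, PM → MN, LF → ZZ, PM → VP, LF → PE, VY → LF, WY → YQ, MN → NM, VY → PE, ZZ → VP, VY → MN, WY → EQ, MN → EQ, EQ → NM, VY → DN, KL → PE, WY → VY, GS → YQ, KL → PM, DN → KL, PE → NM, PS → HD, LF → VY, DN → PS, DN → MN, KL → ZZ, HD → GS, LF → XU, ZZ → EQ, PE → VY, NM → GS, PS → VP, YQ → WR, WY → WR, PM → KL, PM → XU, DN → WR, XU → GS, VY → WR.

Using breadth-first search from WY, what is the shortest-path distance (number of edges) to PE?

2

Level 0: WY
Level 1: EQ, VY, WR, YQ
Level 2: DN, LF, MN, NM, PE
Level 3: GS, KL, PS, XU, ZZ
Level 4: HD, PM, VP
PE first appears at level 2.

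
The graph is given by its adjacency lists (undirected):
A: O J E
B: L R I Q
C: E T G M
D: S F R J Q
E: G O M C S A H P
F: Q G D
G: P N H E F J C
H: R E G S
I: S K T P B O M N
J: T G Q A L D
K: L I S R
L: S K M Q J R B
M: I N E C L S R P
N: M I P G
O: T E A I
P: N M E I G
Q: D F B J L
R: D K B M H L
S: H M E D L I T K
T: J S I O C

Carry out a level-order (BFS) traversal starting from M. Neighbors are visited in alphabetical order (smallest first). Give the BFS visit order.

Visit M; enqueue C, E, I, L, N, P, R, S → queue [C, E, I, L, N, P, R, S]
Visit C; enqueue G, T → queue [E, I, L, N, P, R, S, G, T]
Visit E; enqueue A, H, O → queue [I, L, N, P, R, S, G, T, A, H, O]
Visit I; enqueue B, K → queue [L, N, P, R, S, G, T, A, H, O, B, K]
Visit L; enqueue J, Q → queue [N, P, R, S, G, T, A, H, O, B, K, J, Q]
Visit N → queue [P, R, S, G, T, A, H, O, B, K, J, Q]
Visit P → queue [R, S, G, T, A, H, O, B, K, J, Q]
Visit R; enqueue D → queue [S, G, T, A, H, O, B, K, J, Q, D]
Visit S → queue [G, T, A, H, O, B, K, J, Q, D]
Visit G; enqueue F → queue [T, A, H, O, B, K, J, Q, D, F]
Visit T → queue [A, H, O, B, K, J, Q, D, F]
Visit A → queue [H, O, B, K, J, Q, D, F]
Visit H → queue [O, B, K, J, Q, D, F]
Visit O → queue [B, K, J, Q, D, F]
Visit B → queue [K, J, Q, D, F]
Visit K → queue [J, Q, D, F]
Visit J → queue [Q, D, F]
Visit Q → queue [D, F]
Visit D → queue [F]
Visit F → queue []

M, C, E, I, L, N, P, R, S, G, T, A, H, O, B, K, J, Q, D, F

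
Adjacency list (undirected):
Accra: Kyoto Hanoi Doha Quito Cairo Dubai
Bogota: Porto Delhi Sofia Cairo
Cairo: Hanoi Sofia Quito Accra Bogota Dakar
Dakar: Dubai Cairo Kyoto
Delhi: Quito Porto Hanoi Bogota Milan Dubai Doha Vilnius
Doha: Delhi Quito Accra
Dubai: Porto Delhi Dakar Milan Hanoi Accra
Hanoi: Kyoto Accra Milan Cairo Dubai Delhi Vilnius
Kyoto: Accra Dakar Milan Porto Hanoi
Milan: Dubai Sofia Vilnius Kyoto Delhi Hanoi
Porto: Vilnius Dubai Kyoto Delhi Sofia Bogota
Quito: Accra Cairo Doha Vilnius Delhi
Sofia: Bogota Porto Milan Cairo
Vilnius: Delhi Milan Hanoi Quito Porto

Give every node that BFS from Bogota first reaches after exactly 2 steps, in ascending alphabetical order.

Accra, Dakar, Doha, Dubai, Hanoi, Kyoto, Milan, Quito, Vilnius

Level 0: Bogota
Level 1: Cairo, Delhi, Porto, Sofia
Level 2: Accra, Dakar, Doha, Dubai, Hanoi, Kyoto, Milan, Quito, Vilnius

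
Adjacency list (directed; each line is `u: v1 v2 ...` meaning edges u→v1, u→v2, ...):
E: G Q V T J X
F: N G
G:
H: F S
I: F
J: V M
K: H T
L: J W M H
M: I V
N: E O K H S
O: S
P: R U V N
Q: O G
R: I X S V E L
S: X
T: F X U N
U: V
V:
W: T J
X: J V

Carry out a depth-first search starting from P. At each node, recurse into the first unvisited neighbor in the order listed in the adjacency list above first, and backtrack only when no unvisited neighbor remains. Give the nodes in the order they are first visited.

Visit P
P → R
R → I
I → F
F → N
N → E
E → G
E → Q
Q → O
O → S
S → X
X → J
J → V
J → M
E → T
T → U
N → K
K → H
R → L
L → W

P, R, I, F, N, E, G, Q, O, S, X, J, V, M, T, U, K, H, L, W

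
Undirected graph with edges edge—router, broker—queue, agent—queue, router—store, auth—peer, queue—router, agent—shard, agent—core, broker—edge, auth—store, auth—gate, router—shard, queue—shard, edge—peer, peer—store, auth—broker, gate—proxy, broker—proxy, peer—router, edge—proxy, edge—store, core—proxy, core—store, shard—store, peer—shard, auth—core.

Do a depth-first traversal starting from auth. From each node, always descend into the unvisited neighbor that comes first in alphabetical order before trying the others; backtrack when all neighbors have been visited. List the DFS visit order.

Visit auth
auth → broker
broker → edge
edge → peer
peer → router
router → queue
queue → agent
agent → core
core → proxy
proxy → gate
core → store
store → shard

auth -> broker -> edge -> peer -> router -> queue -> agent -> core -> proxy -> gate -> store -> shard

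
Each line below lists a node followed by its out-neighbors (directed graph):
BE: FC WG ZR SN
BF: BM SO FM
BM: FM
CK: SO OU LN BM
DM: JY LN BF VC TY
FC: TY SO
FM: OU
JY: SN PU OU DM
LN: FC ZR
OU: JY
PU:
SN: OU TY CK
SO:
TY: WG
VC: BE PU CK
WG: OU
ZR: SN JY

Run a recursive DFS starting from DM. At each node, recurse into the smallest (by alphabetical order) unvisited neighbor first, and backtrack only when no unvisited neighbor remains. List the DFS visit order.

Visit DM
DM → BF
BF → BM
BM → FM
FM → OU
OU → JY
JY → PU
JY → SN
SN → CK
CK → LN
LN → FC
FC → SO
FC → TY
TY → WG
LN → ZR
DM → VC
VC → BE

DM → BF → BM → FM → OU → JY → PU → SN → CK → LN → FC → SO → TY → WG → ZR → VC → BE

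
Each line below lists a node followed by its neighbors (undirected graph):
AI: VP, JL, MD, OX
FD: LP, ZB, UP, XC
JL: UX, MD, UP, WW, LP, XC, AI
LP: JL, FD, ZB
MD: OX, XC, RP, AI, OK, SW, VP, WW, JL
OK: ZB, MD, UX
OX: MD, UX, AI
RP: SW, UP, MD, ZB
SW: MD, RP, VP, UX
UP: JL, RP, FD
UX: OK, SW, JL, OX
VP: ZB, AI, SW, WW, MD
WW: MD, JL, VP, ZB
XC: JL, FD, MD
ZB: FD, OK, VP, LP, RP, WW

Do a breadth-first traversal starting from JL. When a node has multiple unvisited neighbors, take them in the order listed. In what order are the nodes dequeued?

JL → UX → MD → UP → WW → LP → XC → AI → OK → SW → OX → RP → VP → FD → ZB

Visit JL; enqueue UX, MD, UP, WW, LP, XC, AI → queue [UX, MD, UP, WW, LP, XC, AI]
Visit UX; enqueue OK, SW, OX → queue [MD, UP, WW, LP, XC, AI, OK, SW, OX]
Visit MD; enqueue RP, VP → queue [UP, WW, LP, XC, AI, OK, SW, OX, RP, VP]
Visit UP; enqueue FD → queue [WW, LP, XC, AI, OK, SW, OX, RP, VP, FD]
Visit WW; enqueue ZB → queue [LP, XC, AI, OK, SW, OX, RP, VP, FD, ZB]
Visit LP → queue [XC, AI, OK, SW, OX, RP, VP, FD, ZB]
Visit XC → queue [AI, OK, SW, OX, RP, VP, FD, ZB]
Visit AI → queue [OK, SW, OX, RP, VP, FD, ZB]
Visit OK → queue [SW, OX, RP, VP, FD, ZB]
Visit SW → queue [OX, RP, VP, FD, ZB]
Visit OX → queue [RP, VP, FD, ZB]
Visit RP → queue [VP, FD, ZB]
Visit VP → queue [FD, ZB]
Visit FD → queue [ZB]
Visit ZB → queue []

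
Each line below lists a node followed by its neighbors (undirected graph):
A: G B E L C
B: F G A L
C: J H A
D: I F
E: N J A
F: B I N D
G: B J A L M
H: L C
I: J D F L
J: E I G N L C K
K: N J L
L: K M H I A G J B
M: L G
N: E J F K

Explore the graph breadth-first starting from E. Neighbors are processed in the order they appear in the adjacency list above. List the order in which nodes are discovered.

E, N, J, A, F, K, I, G, L, C, B, D, M, H

Visit E; enqueue N, J, A → queue [N, J, A]
Visit N; enqueue F, K → queue [J, A, F, K]
Visit J; enqueue I, G, L, C → queue [A, F, K, I, G, L, C]
Visit A; enqueue B → queue [F, K, I, G, L, C, B]
Visit F; enqueue D → queue [K, I, G, L, C, B, D]
Visit K → queue [I, G, L, C, B, D]
Visit I → queue [G, L, C, B, D]
Visit G; enqueue M → queue [L, C, B, D, M]
Visit L; enqueue H → queue [C, B, D, M, H]
Visit C → queue [B, D, M, H]
Visit B → queue [D, M, H]
Visit D → queue [M, H]
Visit M → queue [H]
Visit H → queue []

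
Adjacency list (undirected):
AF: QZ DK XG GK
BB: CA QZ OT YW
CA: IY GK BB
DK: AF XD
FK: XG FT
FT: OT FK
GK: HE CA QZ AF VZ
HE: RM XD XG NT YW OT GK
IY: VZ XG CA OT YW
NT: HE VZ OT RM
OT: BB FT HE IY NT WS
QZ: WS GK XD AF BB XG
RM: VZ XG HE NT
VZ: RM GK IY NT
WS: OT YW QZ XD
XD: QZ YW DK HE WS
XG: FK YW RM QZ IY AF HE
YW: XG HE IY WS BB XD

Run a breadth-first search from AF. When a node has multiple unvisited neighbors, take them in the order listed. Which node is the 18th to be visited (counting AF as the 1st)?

Visit AF; enqueue QZ, DK, XG, GK → queue [QZ, DK, XG, GK]
Visit QZ; enqueue WS, XD, BB → queue [DK, XG, GK, WS, XD, BB]
Visit DK → queue [XG, GK, WS, XD, BB]
Visit XG; enqueue FK, YW, RM, IY, HE → queue [GK, WS, XD, BB, FK, YW, RM, IY, HE]
Visit GK; enqueue CA, VZ → queue [WS, XD, BB, FK, YW, RM, IY, HE, CA, VZ]
Visit WS; enqueue OT → queue [XD, BB, FK, YW, RM, IY, HE, CA, VZ, OT]
Visit XD → queue [BB, FK, YW, RM, IY, HE, CA, VZ, OT]
Visit BB → queue [FK, YW, RM, IY, HE, CA, VZ, OT]
Visit FK; enqueue FT → queue [YW, RM, IY, HE, CA, VZ, OT, FT]
Visit YW → queue [RM, IY, HE, CA, VZ, OT, FT]
Visit RM; enqueue NT → queue [IY, HE, CA, VZ, OT, FT, NT]
Visit IY → queue [HE, CA, VZ, OT, FT, NT]
Visit HE → queue [CA, VZ, OT, FT, NT]
Visit CA → queue [VZ, OT, FT, NT]
Visit VZ → queue [OT, FT, NT]
Visit OT → queue [FT, NT]
Visit FT → queue [NT]
Visit NT → queue []

Visit order: AF, QZ, DK, XG, GK, WS, XD, BB, FK, YW, RM, IY, HE, CA, VZ, OT, FT, NT

NT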